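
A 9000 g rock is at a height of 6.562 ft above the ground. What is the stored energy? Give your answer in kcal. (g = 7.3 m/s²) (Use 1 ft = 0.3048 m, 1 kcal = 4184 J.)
Convert to SI: m = 9.0 kg, h = 2.0001 m
PE = mgh = (9.0)(7.3)(2.0001) = 131.406 J = 0.03141 kcal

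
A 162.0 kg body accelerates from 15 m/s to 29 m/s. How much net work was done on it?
W = ΔKE = ½m(v₂² − v₁²) = ½(162.0)(29² − 15²) = 49896.0 J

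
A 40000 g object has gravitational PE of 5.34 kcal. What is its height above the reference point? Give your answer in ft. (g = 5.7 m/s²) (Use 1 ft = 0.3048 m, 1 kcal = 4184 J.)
Convert to SI: m = 40.0 kg, PE = 22342.6 J
h = PE/(mg) = 22342.6/(40.0·5.7) = 97.9937 m = 321.5 ft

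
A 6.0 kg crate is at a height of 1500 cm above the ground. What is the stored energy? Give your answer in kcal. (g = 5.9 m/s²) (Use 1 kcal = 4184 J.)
Convert to SI: m = 6.0 kg, h = 15.0 m
PE = mgh = (6.0)(5.9)(15.0) = 531.0 J = 0.1269 kcal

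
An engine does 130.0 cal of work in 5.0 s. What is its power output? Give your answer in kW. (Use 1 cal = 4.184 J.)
Convert to SI: W = 543.92 J, t = 5.0 s
P = W/t = 543.92/5.0 = 108.784 W = 0.1088 kW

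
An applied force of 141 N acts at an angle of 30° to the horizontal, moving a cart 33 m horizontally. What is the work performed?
W = F·d·cosθ = (141)(33)cos(30°) = 4030 J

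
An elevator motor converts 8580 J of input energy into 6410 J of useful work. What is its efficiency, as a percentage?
η = W_out/W_in = 6410/8580 = 74.71%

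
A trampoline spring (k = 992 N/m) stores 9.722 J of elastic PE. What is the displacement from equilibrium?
x = √(2·PE/k) = √(2·9.722/992) = 0.14 m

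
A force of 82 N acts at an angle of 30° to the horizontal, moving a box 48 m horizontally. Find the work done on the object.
W = F·d·cosθ = (82)(48)cos(30°) = 3409 J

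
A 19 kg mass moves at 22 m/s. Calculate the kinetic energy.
KE = ½mv² = ½(19)(22)² = 4598.0 J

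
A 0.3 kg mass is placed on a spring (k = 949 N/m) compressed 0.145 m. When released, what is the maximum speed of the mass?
½kx² = ½mv² ⇒ v = x√(k/m) = (0.145)√(949/0.3) = 8.155 m/s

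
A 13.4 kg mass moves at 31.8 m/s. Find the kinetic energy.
KE = ½mv² = ½(13.4)(31.8)² = 6775 J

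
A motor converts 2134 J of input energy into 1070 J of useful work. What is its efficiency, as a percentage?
η = W_out/W_in = 1070/2134 = 50.14%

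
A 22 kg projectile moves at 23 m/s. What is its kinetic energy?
KE = ½mv² = ½(22)(23)² = 5819.0 J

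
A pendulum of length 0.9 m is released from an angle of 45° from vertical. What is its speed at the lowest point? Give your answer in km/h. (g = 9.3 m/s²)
h = L(1 − cosθ) = 0.9(1 − cos45°) = 0.263604 m
v = √(2gh) = √(2·9.3·0.263604) = 2.21428 m/s = 7.971 km/h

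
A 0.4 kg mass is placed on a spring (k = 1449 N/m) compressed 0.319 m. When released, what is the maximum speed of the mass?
½kx² = ½mv² ⇒ v = x√(k/m) = (0.319)√(1449/0.4) = 19.2 m/s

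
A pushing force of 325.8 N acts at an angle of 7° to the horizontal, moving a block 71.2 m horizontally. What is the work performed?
W = F·d·cosθ = (325.8)(71.2)cos(7°) = 23020 J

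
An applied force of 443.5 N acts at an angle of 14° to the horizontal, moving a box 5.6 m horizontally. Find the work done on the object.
W = F·d·cosθ = (443.5)(5.6)cos(14°) = 2410 J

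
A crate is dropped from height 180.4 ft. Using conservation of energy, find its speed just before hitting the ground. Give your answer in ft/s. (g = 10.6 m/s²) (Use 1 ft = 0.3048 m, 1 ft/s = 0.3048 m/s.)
Convert to SI: h = 54.9859 m
mgh = ½mv² ⇒ v = √(2gh) = √(2·10.6·54.9859) = 34.1424 m/s = 112.0 ft/s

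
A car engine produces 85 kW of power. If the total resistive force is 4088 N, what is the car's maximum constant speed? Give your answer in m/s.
P = Fv ⇒ v = P/F = 85000 W/4088.0 N = 20.79 m/s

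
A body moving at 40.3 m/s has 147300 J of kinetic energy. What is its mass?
m = 2·KE/v² = 2·147300/(40.3)² = 181.4 kg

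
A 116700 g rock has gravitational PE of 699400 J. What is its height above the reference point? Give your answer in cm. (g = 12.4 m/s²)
Convert to SI: m = 116.7 kg, PE = 699400 J
h = PE/(mg) = 699400/(116.7·12.4) = 483.318 m = 48330 cm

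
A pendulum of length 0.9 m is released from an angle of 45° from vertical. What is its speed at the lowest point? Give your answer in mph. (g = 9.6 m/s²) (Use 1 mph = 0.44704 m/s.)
h = L(1 − cosθ) = 0.9(1 − cos45°) = 0.263604 m
v = √(2gh) = √(2·9.6·0.263604) = 2.24971 m/s = 5.032 mph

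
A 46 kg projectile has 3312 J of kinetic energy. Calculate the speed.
v = √(2·KE/m) = √(2·3312/46) = 12.0 m/s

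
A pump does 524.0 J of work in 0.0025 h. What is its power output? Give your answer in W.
Convert to SI: W = 524.0 J, t = 9.0 s
P = W/t = 524.0/9.0 = 58.22 W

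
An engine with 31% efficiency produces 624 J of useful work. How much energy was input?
W_in = W_out/η = 624/0.31 = 2013 J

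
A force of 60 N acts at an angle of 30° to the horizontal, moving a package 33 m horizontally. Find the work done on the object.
W = F·d·cosθ = (60)(33)cos(30°) = 1715 J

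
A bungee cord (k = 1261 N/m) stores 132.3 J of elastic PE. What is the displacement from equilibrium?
x = √(2·PE/k) = √(2·132.3/1261) = 0.4581 m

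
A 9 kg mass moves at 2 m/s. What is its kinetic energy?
KE = ½mv² = ½(9)(2)² = 18.0 J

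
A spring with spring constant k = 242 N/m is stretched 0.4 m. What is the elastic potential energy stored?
PE = ½kx² = ½(242)(0.4)² = 19.36 J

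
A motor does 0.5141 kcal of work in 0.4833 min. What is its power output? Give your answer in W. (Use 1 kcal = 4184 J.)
Convert to SI: W = 2150.99 J, t = 28.998 s
P = W/t = 2150.99/28.998 = 74.18 W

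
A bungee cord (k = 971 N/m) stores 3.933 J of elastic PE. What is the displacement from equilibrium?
x = √(2·PE/k) = √(2·3.933/971) = 0.09001 m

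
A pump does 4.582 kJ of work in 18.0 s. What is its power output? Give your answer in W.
Convert to SI: W = 4582.0 J, t = 18.0 s
P = W/t = 4582.0/18.0 = 254.6 W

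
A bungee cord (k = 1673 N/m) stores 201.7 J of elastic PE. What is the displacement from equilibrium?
x = √(2·PE/k) = √(2·201.7/1673) = 0.491 m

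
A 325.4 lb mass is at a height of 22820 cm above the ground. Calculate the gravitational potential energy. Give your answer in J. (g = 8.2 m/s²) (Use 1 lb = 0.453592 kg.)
Convert to SI: m = 147.599 kg, h = 228.2 m
PE = mgh = (147.599)(8.2)(228.2) = 276200 J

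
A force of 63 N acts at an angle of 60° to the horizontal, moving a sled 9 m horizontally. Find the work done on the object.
W = F·d·cosθ = (63)(9)cos(60°) = 283.5 J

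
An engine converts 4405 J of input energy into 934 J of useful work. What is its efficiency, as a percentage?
η = W_out/W_in = 934/4405 = 21.2%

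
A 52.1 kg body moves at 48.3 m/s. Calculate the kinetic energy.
KE = ½mv² = ½(52.1)(48.3)² = 60770 J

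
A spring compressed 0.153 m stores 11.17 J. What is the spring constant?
k = 2·PE/x² = 2·11.17/(0.153)² = 954.3 N/m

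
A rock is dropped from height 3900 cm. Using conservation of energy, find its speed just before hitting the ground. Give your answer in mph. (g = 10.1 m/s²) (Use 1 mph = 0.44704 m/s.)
Convert to SI: h = 39.0 m
mgh = ½mv² ⇒ v = √(2gh) = √(2·10.1·39.0) = 28.0678 m/s = 62.79 mph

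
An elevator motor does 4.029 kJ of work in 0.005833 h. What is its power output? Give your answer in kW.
Convert to SI: W = 4029.0 J, t = 20.9988 s
P = W/t = 4029.0/20.9988 = 191.868 W = 0.1919 kW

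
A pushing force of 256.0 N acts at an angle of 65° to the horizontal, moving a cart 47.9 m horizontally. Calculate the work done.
W = F·d·cosθ = (256.0)(47.9)cos(65°) = 5182 J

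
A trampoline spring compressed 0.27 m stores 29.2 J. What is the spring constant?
k = 2·PE/x² = 2·29.2/(0.27)² = 801.1 N/m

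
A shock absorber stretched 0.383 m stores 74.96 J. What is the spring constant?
k = 2·PE/x² = 2·74.96/(0.383)² = 1022 N/m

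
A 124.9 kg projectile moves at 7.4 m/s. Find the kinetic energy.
KE = ½mv² = ½(124.9)(7.4)² = 3420 J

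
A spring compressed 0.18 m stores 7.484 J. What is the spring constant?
k = 2·PE/x² = 2·7.484/(0.18)² = 462.0 N/m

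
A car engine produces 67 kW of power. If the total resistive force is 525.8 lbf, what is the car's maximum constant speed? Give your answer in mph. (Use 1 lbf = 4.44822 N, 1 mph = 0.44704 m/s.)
Convert to SI: F = 2338.87 N
P = Fv ⇒ v = P/F = 67000 W/2338.87 N = 28.6463 m/s = 64.08 mph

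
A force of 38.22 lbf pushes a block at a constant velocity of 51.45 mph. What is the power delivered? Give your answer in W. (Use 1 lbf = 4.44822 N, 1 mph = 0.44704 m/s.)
Convert to SI: F = 170.011 N, v = 23.0002 m/s
P = Fv = (170.011)(23.0002) = 3910 W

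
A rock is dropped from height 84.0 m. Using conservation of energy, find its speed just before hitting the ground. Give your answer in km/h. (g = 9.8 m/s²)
mgh = ½mv² ⇒ v = √(2gh) = √(2·9.8·84.0) = 40.5759 m/s = 146.1 km/h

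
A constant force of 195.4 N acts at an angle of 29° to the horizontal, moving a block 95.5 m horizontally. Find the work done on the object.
W = F·d·cosθ = (195.4)(95.5)cos(29°) = 16320 J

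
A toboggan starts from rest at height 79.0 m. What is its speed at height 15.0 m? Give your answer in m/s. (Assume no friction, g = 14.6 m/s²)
mgh₁ = mgh₂ + ½mv² ⇒ v = √(2g(h₁−h₂)) = √(2·14.6·64.0) = 43.23 m/s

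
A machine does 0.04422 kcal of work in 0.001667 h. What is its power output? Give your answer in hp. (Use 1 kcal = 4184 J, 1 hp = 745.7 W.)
Convert to SI: W = 185.016 J, t = 6.0012 s
P = W/t = 185.016/6.0012 = 30.8299 W = 0.04134 hp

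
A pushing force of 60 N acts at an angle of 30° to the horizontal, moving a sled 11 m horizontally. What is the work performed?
W = F·d·cosθ = (60)(11)cos(30°) = 571.6 J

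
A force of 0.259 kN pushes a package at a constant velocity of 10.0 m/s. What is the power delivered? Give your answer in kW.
Convert to SI: F = 259.0 N, v = 10.0 m/s
P = Fv = (259.0)(10.0) = 2590.0 W = 2.59 kW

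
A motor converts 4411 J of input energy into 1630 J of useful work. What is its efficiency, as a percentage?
η = W_out/W_in = 1630/4411 = 36.95%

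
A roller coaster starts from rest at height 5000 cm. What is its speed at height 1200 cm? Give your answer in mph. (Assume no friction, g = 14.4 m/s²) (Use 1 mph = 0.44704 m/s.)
Convert to SI: h₁−h₂ = 38.0 m
mgh₁ = mgh₂ + ½mv² ⇒ v = √(2g(h₁−h₂)) = √(2·14.4·38.0) = 33.0817 m/s = 74.0 mph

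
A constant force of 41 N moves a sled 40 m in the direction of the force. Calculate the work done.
W = F·d = (41)(40) = 1640 J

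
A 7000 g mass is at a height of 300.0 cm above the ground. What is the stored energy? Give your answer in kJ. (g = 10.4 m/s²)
Convert to SI: m = 7.0 kg, h = 3.0 m
PE = mgh = (7.0)(10.4)(3.0) = 218.4 J = 0.2184 kJ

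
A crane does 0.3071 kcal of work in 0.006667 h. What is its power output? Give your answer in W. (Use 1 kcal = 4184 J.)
Convert to SI: W = 1284.91 J, t = 24.0012 s
P = W/t = 1284.91/24.0012 = 53.54 W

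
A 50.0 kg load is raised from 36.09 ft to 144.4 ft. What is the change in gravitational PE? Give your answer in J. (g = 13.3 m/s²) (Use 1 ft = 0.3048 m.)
Convert to SI: m = 50.0 kg, Δh = 33.0129 m
ΔPE = mgΔh = (50.0)(13.3)(33.0129) = 21950 J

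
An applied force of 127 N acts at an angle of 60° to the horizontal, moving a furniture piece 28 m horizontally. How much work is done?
W = F·d·cosθ = (127)(28)cos(60°) = 1778 J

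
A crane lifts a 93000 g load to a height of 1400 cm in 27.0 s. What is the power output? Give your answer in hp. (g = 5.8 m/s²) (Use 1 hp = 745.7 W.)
Convert to SI: m = 93.0 kg, h = 14.0 m, t = 27.0 s
P = mgh/t = (93.0)(5.8)(14.0)/27.0 = 279.689 W = 0.3751 hp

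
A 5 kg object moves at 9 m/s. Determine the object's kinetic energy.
KE = ½mv² = ½(5)(9)² = 202.5 J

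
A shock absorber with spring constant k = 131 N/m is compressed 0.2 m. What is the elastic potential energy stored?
PE = ½kx² = ½(131)(0.2)² = 2.62 J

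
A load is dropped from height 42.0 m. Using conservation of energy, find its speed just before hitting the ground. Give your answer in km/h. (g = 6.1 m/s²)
mgh = ½mv² ⇒ v = √(2gh) = √(2·6.1·42.0) = 22.6363 m/s = 81.49 km/h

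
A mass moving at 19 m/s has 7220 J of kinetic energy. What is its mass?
m = 2·KE/v² = 2·7220/(19)² = 40.0 kg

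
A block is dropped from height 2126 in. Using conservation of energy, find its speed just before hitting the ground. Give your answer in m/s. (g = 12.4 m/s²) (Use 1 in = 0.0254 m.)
Convert to SI: h = 54.0004 m
mgh = ½mv² ⇒ v = √(2gh) = √(2·12.4·54.0004) = 36.6 m/s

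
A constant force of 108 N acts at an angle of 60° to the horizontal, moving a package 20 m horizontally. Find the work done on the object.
W = F·d·cosθ = (108)(20)cos(60°) = 1080 J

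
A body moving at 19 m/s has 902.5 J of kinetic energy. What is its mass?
m = 2·KE/v² = 2·902.5/(19)² = 5.0 kg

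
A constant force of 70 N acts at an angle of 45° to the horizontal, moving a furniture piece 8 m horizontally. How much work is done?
W = F·d·cosθ = (70)(8)cos(45°) = 396.0 J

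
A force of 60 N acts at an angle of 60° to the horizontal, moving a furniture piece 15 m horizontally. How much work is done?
W = F·d·cosθ = (60)(15)cos(60°) = 450.0 J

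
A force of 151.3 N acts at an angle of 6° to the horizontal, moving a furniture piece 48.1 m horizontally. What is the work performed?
W = F·d·cosθ = (151.3)(48.1)cos(6°) = 7238 J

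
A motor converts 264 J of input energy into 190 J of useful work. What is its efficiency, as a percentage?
η = W_out/W_in = 190/264 = 71.97%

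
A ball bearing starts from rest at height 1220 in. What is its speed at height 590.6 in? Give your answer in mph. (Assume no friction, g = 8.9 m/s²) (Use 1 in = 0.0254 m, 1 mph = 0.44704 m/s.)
Convert to SI: h₁−h₂ = 15.9868 m
mgh₁ = mgh₂ + ½mv² ⇒ v = √(2g(h₁−h₂)) = √(2·8.9·15.9868) = 16.869 m/s = 37.73 mph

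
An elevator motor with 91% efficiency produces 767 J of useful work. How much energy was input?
W_in = W_out/η = 767/0.91 = 842.9 J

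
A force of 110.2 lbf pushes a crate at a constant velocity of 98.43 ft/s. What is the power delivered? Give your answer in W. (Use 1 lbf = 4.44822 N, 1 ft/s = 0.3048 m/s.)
Convert to SI: F = 490.194 N, v = 30.0015 m/s
P = Fv = (490.194)(30.0015) = 14710 W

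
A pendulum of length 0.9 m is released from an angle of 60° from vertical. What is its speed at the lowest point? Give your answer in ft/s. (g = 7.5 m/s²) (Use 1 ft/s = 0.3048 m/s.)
h = L(1 − cosθ) = 0.9(1 − cos60°) = 0.45 m
v = √(2gh) = √(2·7.5·0.45) = 2.59808 m/s = 8.524 ft/s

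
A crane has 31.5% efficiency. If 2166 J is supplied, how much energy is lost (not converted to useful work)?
W_lost = W_in(1 − η) = 2166·(1 − 0.315) = 1484 J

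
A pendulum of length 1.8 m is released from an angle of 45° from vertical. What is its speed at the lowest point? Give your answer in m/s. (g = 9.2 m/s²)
h = L(1 − cosθ) = 1.8(1 − cos45°) = 0.527208 m
v = √(2gh) = √(2·9.2·0.527208) = 3.115 m/s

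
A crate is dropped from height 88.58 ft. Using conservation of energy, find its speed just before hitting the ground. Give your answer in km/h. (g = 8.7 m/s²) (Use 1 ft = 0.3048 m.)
Convert to SI: h = 26.9992 m
mgh = ½mv² ⇒ v = √(2gh) = √(2·8.7·26.9992) = 21.6745 m/s = 78.03 km/h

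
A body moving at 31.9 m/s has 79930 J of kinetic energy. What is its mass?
m = 2·KE/v² = 2·79930/(31.9)² = 157.1 kg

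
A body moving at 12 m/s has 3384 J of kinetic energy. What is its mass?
m = 2·KE/v² = 2·3384/(12)² = 47.0 kg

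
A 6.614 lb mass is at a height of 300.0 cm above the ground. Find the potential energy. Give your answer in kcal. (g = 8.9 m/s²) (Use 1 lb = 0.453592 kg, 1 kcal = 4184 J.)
Convert to SI: m = 3.00006 kg, h = 3.0 m
PE = mgh = (3.00006)(8.9)(3.0) = 80.1015 J = 0.01914 kcal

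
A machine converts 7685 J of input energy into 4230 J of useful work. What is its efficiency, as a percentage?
η = W_out/W_in = 4230/7685 = 55.04%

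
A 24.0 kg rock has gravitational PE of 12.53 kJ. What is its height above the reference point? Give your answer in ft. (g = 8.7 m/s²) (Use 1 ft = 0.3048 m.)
Convert to SI: m = 24.0 kg, PE = 12530.0 J
h = PE/(mg) = 12530.0/(24.0·8.7) = 60.0096 m = 196.9 ft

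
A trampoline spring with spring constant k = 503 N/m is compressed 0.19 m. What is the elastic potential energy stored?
PE = ½kx² = ½(503)(0.19)² = 9.079 J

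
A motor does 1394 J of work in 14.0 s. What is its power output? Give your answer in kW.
P = W/t = 1394.0/14.0 = 99.5714 W = 0.09957 kW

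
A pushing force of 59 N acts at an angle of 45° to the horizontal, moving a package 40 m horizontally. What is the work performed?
W = F·d·cosθ = (59)(40)cos(45°) = 1669 J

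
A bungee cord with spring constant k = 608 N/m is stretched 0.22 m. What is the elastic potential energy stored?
PE = ½kx² = ½(608)(0.22)² = 14.71 J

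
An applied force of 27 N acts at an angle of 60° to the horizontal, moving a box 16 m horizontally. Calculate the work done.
W = F·d·cosθ = (27)(16)cos(60°) = 216.0 J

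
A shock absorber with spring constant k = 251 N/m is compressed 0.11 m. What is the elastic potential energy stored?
PE = ½kx² = ½(251)(0.11)² = 1.519 J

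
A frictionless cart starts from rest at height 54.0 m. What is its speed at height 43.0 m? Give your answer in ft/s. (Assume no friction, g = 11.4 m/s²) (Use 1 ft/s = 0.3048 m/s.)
mgh₁ = mgh₂ + ½mv² ⇒ v = √(2g(h₁−h₂)) = √(2·11.4·11.0) = 15.8367 m/s = 51.96 ft/s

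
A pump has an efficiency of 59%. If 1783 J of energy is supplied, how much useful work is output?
W_out = η·W_in = 0.59·1783 = 1051.97 J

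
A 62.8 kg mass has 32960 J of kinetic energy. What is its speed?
v = √(2·KE/m) = √(2·32960/62.8) = 32.4 m/s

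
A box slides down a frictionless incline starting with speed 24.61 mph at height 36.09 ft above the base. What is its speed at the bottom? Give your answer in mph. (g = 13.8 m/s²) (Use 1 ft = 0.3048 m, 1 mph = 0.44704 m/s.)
Convert to SI: v₀ = 11.0017 m/s, h = 11.0002 m
½mv₀² + mgh = ½mv² ⇒ v = √(v₀² + 2gh) = √(11.0017² + 2·13.8·11.0002) = 20.6069 m/s = 46.1 mph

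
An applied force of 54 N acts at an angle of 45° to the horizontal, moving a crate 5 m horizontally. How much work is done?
W = F·d·cosθ = (54)(5)cos(45°) = 190.9 J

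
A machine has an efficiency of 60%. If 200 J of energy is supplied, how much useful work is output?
W_out = η·W_in = 0.6·200 = 120.0 J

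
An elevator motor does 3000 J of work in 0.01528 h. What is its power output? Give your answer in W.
Convert to SI: W = 3000.0 J, t = 55.008 s
P = W/t = 3000.0/55.008 = 54.54 W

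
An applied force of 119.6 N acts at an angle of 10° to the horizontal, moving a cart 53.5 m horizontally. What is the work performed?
W = F·d·cosθ = (119.6)(53.5)cos(10°) = 6301 J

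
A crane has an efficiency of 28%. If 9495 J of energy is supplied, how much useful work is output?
W_out = η·W_in = 0.28·9495 = 2658.6 J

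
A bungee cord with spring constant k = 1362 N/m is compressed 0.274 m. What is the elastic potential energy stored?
PE = ½kx² = ½(1362)(0.274)² = 51.13 J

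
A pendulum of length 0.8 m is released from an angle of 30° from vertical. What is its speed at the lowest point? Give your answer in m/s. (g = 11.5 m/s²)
h = L(1 − cosθ) = 0.8(1 − cos30°) = 0.10718 m
v = √(2gh) = √(2·11.5·0.10718) = 1.57 m/s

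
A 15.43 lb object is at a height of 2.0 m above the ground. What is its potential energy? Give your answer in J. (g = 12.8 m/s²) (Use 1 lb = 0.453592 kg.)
Convert to SI: m = 6.99892 kg, h = 2.0 m
PE = mgh = (6.99892)(12.8)(2.0) = 179.2 J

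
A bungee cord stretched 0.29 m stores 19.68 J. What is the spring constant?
k = 2·PE/x² = 2·19.68/(0.29)² = 468.0 N/m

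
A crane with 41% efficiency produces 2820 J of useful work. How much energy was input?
W_in = W_out/η = 2820/0.41 = 6878 J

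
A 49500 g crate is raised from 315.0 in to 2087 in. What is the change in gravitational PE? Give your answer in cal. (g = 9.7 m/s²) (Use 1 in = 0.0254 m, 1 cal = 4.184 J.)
Convert to SI: m = 49.5 kg, Δh = 45.0088 m
ΔPE = mgΔh = (49.5)(9.7)(45.0088) = 21611.0 J = 5165 cal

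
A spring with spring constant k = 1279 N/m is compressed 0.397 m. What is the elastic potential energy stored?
PE = ½kx² = ½(1279)(0.397)² = 100.8 J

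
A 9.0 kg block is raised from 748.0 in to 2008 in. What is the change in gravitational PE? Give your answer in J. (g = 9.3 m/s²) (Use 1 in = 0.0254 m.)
Convert to SI: m = 9.0 kg, Δh = 32.004 m
ΔPE = mgΔh = (9.0)(9.3)(32.004) = 2679 J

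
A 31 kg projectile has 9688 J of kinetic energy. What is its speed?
v = √(2·KE/m) = √(2·9688/31) = 25.0 m/s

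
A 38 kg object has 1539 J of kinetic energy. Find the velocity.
v = √(2·KE/m) = √(2·1539/38) = 9.0 m/s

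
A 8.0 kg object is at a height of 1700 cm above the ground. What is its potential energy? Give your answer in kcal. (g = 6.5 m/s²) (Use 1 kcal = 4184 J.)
Convert to SI: m = 8.0 kg, h = 17.0 m
PE = mgh = (8.0)(6.5)(17.0) = 884.0 J = 0.2113 kcal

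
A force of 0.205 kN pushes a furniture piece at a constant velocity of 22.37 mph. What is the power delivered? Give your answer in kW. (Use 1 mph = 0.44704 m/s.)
Convert to SI: F = 205.0 N, v = 10.0003 m/s
P = Fv = (205.0)(10.0003) = 2050.06 W = 2.05 kW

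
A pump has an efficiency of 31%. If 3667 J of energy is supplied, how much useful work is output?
W_out = η·W_in = 0.31·3667 = 1136.77 J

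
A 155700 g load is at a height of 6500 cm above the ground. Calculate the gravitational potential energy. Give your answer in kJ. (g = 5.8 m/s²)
Convert to SI: m = 155.7 kg, h = 65.0 m
PE = mgh = (155.7)(5.8)(65.0) = 58698.9 J = 58.7 kJ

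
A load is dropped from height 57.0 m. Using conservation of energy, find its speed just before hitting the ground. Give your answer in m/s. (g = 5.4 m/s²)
mgh = ½mv² ⇒ v = √(2gh) = √(2·5.4·57.0) = 24.81 m/s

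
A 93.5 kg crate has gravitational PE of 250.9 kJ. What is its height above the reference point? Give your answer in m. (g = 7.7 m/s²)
Convert to SI: m = 93.5 kg, PE = 250900 J
h = PE/(mg) = 250900/(93.5·7.7) = 348.5 m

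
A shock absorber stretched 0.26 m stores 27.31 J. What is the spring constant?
k = 2·PE/x² = 2·27.31/(0.26)² = 808.0 N/m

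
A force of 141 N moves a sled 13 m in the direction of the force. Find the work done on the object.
W = F·d = (141)(13) = 1833 J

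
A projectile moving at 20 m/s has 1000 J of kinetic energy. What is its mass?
m = 2·KE/v² = 2·1000/(20)² = 5.0 kg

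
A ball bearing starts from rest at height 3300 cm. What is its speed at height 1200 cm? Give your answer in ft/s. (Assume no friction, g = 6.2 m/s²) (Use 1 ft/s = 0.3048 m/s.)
Convert to SI: h₁−h₂ = 21.0 m
mgh₁ = mgh₂ + ½mv² ⇒ v = √(2g(h₁−h₂)) = √(2·6.2·21.0) = 16.1369 m/s = 52.94 ft/s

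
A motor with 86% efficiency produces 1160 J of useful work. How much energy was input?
W_in = W_out/η = 1160/0.86 = 1349 J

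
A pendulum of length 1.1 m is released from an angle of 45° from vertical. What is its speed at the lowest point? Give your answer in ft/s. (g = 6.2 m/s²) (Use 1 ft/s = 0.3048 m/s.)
h = L(1 − cosθ) = 1.1(1 − cos45°) = 0.322183 m
v = √(2gh) = √(2·6.2·0.322183) = 1.99877 m/s = 6.558 ft/s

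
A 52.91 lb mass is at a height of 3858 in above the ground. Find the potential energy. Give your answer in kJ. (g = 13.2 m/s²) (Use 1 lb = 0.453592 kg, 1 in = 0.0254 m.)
Convert to SI: m = 23.9996 kg, h = 97.9932 m
PE = mgh = (23.9996)(13.2)(97.9932) = 31043.7 J = 31.04 kJ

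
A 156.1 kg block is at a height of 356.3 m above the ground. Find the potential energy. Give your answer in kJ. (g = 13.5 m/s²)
PE = mgh = (156.1)(13.5)(356.3) = 750849 J = 750.8 kJ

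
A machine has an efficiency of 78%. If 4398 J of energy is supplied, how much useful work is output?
W_out = η·W_in = 0.78·4398 = 3430.44 J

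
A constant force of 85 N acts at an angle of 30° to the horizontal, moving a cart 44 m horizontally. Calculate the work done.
W = F·d·cosθ = (85)(44)cos(30°) = 3239 J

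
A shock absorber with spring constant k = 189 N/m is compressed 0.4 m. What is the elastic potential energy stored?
PE = ½kx² = ½(189)(0.4)² = 15.12 J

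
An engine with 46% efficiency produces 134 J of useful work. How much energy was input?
W_in = W_out/η = 134/0.46 = 291.3 J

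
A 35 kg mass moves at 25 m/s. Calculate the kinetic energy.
KE = ½mv² = ½(35)(25)² = 10937.5 J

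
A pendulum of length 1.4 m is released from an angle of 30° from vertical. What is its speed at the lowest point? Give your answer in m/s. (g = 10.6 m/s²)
h = L(1 − cosθ) = 1.4(1 − cos30°) = 0.187564 m
v = √(2gh) = √(2·10.6·0.187564) = 1.994 m/s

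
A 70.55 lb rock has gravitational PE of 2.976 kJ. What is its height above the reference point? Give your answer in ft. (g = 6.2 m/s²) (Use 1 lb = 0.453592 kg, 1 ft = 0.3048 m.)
Convert to SI: m = 32.0009 kg, PE = 2976.0 J
h = PE/(mg) = 2976.0/(32.0009·6.2) = 14.9996 m = 49.21 ft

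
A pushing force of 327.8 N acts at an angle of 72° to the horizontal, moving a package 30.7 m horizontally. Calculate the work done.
W = F·d·cosθ = (327.8)(30.7)cos(72°) = 3110 J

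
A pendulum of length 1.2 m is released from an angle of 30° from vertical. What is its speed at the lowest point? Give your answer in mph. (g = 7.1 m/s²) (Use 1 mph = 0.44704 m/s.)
h = L(1 − cosθ) = 1.2(1 − cos30°) = 0.16077 m
v = √(2gh) = √(2·7.1·0.16077) = 1.51094 m/s = 3.38 mph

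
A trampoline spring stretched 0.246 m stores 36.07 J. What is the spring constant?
k = 2·PE/x² = 2·36.07/(0.246)² = 1192 N/m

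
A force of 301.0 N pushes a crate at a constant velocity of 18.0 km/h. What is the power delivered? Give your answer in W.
Convert to SI: F = 301.0 N, v = 5.0 m/s
P = Fv = (301.0)(5.0) = 1505 W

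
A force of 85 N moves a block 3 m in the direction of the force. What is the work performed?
W = F·d = (85)(3) = 255.0 J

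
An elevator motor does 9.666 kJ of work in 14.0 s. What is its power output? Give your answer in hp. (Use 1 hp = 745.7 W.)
Convert to SI: W = 9666.0 J, t = 14.0 s
P = W/t = 9666.0/14.0 = 690.429 W = 0.9259 hp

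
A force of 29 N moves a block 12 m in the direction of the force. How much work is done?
W = F·d = (29)(12) = 348.0 J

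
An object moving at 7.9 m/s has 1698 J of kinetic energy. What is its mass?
m = 2·KE/v² = 2·1698/(7.9)² = 54.41 kg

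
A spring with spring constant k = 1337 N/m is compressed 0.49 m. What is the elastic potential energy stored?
PE = ½kx² = ½(1337)(0.49)² = 160.5 J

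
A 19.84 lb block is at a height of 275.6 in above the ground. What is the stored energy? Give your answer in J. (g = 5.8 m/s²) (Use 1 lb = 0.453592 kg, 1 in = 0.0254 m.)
Convert to SI: m = 8.99927 kg, h = 7.00024 m
PE = mgh = (8.99927)(5.8)(7.00024) = 365.4 J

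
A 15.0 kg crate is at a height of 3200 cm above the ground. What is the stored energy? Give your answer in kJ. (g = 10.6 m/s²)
Convert to SI: m = 15.0 kg, h = 32.0 m
PE = mgh = (15.0)(10.6)(32.0) = 5088.0 J = 5.088 kJ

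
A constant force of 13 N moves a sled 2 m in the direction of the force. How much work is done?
W = F·d = (13)(2) = 26.0 J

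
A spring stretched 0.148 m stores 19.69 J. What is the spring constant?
k = 2·PE/x² = 2·19.69/(0.148)² = 1798 N/m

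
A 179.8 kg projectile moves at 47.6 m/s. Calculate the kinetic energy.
KE = ½mv² = ½(179.8)(47.6)² = 203700 J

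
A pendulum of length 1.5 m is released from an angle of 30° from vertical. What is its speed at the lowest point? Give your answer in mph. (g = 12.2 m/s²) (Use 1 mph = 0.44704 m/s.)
h = L(1 − cosθ) = 1.5(1 − cos30°) = 0.200962 m
v = √(2gh) = √(2·12.2·0.200962) = 2.21438 m/s = 4.953 mph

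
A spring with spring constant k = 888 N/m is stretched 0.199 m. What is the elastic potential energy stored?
PE = ½kx² = ½(888)(0.199)² = 17.58 J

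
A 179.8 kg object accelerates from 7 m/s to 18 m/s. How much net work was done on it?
W = ΔKE = ½m(v₂² − v₁²) = ½(179.8)(18² − 7²) = 24722.5 J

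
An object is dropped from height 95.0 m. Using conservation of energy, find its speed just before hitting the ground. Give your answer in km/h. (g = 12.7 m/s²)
mgh = ½mv² ⇒ v = √(2gh) = √(2·12.7·95.0) = 49.1223 m/s = 176.8 km/h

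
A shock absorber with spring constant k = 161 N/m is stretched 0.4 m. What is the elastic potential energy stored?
PE = ½kx² = ½(161)(0.4)² = 12.88 J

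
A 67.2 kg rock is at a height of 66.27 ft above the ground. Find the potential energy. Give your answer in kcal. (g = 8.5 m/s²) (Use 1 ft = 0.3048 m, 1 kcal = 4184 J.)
Convert to SI: m = 67.2 kg, h = 20.1991 m
PE = mgh = (67.2)(8.5)(20.1991) = 11537.7 J = 2.758 kcal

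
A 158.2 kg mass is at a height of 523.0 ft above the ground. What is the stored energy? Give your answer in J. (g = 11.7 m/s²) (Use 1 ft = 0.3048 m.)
Convert to SI: m = 158.2 kg, h = 159.41 m
PE = mgh = (158.2)(11.7)(159.41) = 295100 J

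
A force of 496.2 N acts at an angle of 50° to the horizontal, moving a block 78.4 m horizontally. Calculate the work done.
W = F·d·cosθ = (496.2)(78.4)cos(50°) = 25010 J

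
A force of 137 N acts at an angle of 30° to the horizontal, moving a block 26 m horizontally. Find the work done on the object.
W = F·d·cosθ = (137)(26)cos(30°) = 3085 J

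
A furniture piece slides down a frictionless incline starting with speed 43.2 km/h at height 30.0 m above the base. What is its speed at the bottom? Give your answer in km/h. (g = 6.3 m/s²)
Convert to SI: v₀ = 12.0 m/s, h = 30.0 m
½mv₀² + mgh = ½mv² ⇒ v = √(v₀² + 2gh) = √(12.0² + 2·6.3·30.0) = 22.8473 m/s = 82.25 km/h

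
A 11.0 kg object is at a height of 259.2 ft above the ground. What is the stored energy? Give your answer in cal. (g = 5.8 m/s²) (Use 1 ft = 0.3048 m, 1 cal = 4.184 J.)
Convert to SI: m = 11.0 kg, h = 79.0042 m
PE = mgh = (11.0)(5.8)(79.0042) = 5040.47 J = 1205 cal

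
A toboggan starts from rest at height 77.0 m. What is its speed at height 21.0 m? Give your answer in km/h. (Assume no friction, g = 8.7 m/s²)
mgh₁ = mgh₂ + ½mv² ⇒ v = √(2g(h₁−h₂)) = √(2·8.7·56.0) = 31.2154 m/s = 112.4 km/h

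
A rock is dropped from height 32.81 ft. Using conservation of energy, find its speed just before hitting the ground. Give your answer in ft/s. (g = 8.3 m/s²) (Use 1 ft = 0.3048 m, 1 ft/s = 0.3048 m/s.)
Convert to SI: h = 10.0005 m
mgh = ½mv² ⇒ v = √(2gh) = √(2·8.3·10.0005) = 12.8844 m/s = 42.27 ft/s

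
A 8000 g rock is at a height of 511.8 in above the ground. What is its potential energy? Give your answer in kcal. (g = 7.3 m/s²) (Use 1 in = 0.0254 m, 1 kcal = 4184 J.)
Convert to SI: m = 8.0 kg, h = 12.9997 m
PE = mgh = (8.0)(7.3)(12.9997) = 759.184 J = 0.1814 kcal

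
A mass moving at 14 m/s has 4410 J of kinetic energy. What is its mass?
m = 2·KE/v² = 2·4410/(14)² = 45.0 kg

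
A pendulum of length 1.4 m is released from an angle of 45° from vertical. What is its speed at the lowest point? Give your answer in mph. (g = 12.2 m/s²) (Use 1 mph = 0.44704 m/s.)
h = L(1 − cosθ) = 1.4(1 − cos45°) = 0.410051 m
v = √(2gh) = √(2·12.2·0.410051) = 3.1631 m/s = 7.076 mph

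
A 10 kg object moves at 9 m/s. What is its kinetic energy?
KE = ½mv² = ½(10)(9)² = 405.0 J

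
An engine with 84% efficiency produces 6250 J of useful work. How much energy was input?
W_in = W_out/η = 6250/0.84 = 7440 J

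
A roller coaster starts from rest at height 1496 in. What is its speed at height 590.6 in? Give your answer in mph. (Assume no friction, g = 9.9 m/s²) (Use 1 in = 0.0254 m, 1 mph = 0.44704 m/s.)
Convert to SI: h₁−h₂ = 22.9972 m
mgh₁ = mgh₂ + ½mv² ⇒ v = √(2g(h₁−h₂)) = √(2·9.9·22.9972) = 21.3388 m/s = 47.73 mph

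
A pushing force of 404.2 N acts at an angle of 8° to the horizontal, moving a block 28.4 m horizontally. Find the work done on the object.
W = F·d·cosθ = (404.2)(28.4)cos(8°) = 11370 J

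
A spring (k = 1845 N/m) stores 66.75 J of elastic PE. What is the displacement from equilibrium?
x = √(2·PE/k) = √(2·66.75/1845) = 0.269 m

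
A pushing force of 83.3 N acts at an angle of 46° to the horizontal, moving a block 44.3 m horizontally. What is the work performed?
W = F·d·cosθ = (83.3)(44.3)cos(46°) = 2563 J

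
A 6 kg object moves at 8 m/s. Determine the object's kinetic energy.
KE = ½mv² = ½(6)(8)² = 192.0 J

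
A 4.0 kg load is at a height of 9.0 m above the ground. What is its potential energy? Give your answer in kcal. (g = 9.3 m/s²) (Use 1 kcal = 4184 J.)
PE = mgh = (4.0)(9.3)(9.0) = 334.8 J = 0.08002 kcal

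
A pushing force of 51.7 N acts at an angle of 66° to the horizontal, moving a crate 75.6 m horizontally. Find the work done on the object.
W = F·d·cosθ = (51.7)(75.6)cos(66°) = 1590 J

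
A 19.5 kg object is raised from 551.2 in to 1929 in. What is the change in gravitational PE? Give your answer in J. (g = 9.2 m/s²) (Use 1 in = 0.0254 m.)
Convert to SI: m = 19.5 kg, Δh = 34.9961 m
ΔPE = mgΔh = (19.5)(9.2)(34.9961) = 6278 J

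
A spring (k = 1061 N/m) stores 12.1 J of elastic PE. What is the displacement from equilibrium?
x = √(2·PE/k) = √(2·12.1/1061) = 0.151 m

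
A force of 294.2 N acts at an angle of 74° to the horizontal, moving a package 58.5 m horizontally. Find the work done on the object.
W = F·d·cosθ = (294.2)(58.5)cos(74°) = 4744 J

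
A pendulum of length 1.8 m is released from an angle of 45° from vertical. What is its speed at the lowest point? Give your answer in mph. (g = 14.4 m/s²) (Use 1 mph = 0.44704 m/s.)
h = L(1 − cosθ) = 1.8(1 − cos45°) = 0.527208 m
v = √(2gh) = √(2·14.4·0.527208) = 3.89661 m/s = 8.716 mph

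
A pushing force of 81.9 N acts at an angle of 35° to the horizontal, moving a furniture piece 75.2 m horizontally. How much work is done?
W = F·d·cosθ = (81.9)(75.2)cos(35°) = 5045 J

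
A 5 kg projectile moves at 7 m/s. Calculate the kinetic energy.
KE = ½mv² = ½(5)(7)² = 122.5 J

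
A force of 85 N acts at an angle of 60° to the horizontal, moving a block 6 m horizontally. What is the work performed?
W = F·d·cosθ = (85)(6)cos(60°) = 255.0 J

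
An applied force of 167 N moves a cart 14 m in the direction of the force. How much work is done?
W = F·d = (167)(14) = 2338 J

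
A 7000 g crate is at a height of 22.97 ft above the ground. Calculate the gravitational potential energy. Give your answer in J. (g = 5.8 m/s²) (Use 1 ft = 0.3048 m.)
Convert to SI: m = 7.0 kg, h = 7.00126 m
PE = mgh = (7.0)(5.8)(7.00126) = 284.3 J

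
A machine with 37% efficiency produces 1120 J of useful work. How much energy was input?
W_in = W_out/η = 1120/0.37 = 3027 J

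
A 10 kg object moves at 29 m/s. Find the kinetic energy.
KE = ½mv² = ½(10)(29)² = 4205.0 J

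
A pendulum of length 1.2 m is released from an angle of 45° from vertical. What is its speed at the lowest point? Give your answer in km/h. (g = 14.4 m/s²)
h = L(1 − cosθ) = 1.2(1 − cos45°) = 0.351472 m
v = √(2gh) = √(2·14.4·0.351472) = 3.18157 m/s = 11.45 km/h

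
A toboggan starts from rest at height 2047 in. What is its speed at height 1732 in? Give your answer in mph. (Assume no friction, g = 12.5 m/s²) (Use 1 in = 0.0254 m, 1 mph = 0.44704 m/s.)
Convert to SI: h₁−h₂ = 8.001 m
mgh₁ = mgh₂ + ½mv² ⇒ v = √(2g(h₁−h₂)) = √(2·12.5·8.001) = 14.143 m/s = 31.64 mph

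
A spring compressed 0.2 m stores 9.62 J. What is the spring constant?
k = 2·PE/x² = 2·9.62/(0.2)² = 481.0 N/m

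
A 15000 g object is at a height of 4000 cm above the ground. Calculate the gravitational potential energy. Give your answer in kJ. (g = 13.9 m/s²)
Convert to SI: m = 15.0 kg, h = 40.0 m
PE = mgh = (15.0)(13.9)(40.0) = 8340.0 J = 8.34 kJ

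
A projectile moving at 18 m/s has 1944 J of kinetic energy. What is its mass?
m = 2·KE/v² = 2·1944/(18)² = 12.0 kg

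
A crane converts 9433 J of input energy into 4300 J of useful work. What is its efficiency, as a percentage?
η = W_out/W_in = 4300/9433 = 45.58%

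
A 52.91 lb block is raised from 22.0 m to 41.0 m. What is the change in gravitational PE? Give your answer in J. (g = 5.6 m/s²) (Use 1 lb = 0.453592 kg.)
Convert to SI: m = 23.9996 kg, Δh = 19.0 m
ΔPE = mgΔh = (23.9996)(5.6)(19.0) = 2554 J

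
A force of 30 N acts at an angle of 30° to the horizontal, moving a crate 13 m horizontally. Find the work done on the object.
W = F·d·cosθ = (30)(13)cos(30°) = 337.7 J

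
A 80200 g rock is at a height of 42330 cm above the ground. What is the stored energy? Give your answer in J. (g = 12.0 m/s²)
Convert to SI: m = 80.2 kg, h = 423.3 m
PE = mgh = (80.2)(12.0)(423.3) = 407400 J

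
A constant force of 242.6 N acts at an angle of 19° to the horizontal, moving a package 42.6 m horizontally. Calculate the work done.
W = F·d·cosθ = (242.6)(42.6)cos(19°) = 9772 J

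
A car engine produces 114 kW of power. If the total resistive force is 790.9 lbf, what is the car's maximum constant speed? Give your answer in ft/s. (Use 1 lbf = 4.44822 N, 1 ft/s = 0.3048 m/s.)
Convert to SI: F = 3518.1 N
P = Fv ⇒ v = P/F = 114000 W/3518.1 N = 32.4039 m/s = 106.3 ft/s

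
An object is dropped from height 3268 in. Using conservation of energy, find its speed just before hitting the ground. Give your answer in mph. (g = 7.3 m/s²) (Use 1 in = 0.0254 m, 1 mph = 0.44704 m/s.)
Convert to SI: h = 83.0072 m
mgh = ½mv² ⇒ v = √(2gh) = √(2·7.3·83.0072) = 34.8124 m/s = 77.87 mph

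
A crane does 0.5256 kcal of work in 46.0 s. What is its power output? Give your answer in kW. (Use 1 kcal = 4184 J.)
Convert to SI: W = 2199.11 J, t = 46.0 s
P = W/t = 2199.11/46.0 = 47.8067 W = 0.04781 kW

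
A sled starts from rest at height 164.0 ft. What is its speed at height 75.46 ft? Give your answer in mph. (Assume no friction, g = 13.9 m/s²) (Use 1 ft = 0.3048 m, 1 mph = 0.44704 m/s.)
Convert to SI: h₁−h₂ = 26.987 m
mgh₁ = mgh₂ + ½mv² ⇒ v = √(2g(h₁−h₂)) = √(2·13.9·26.987) = 27.3905 m/s = 61.27 mph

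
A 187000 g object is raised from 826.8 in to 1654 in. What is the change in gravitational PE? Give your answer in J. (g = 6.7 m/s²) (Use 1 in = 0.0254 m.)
Convert to SI: m = 187.0 kg, Δh = 21.0109 m
ΔPE = mgΔh = (187.0)(6.7)(21.0109) = 26320 J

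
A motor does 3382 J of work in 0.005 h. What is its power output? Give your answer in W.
Convert to SI: W = 3382.0 J, t = 18.0 s
P = W/t = 3382.0/18.0 = 187.9 W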